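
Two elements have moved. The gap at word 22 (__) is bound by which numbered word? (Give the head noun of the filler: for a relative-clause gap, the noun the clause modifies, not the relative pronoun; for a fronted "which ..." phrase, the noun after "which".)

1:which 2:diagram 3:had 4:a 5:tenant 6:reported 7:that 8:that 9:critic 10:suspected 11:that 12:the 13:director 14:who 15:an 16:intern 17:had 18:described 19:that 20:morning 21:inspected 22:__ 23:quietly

2

The marked gap is the direct object of "inspected".
Its filler is the fronted wh-phrase "which diagram", at word 2.
(The other dependency links word 13 to a gap after word 18.)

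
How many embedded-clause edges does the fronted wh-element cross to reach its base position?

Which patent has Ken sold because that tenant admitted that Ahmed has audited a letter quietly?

0

"which patent" originates inside the matrix clause — no clause boundary is crossed.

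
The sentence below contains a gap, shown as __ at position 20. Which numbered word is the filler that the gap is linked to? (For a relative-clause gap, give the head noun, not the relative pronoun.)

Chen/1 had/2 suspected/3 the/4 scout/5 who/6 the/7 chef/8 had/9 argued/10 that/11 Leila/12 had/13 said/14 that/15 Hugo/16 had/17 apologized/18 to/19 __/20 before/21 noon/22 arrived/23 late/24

The gap at 20 is the prepositional object of "apologized", inside a relative clause.
The relative pronoun is "who" (word 6); it is bound by the head noun immediately before it.
Its filler is the head noun "scout", at word 5.

5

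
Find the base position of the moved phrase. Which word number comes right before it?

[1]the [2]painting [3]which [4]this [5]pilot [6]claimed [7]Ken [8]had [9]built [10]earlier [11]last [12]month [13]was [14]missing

The displaced element is "the painting" (word 2).
It is linked across 1 clause boundary (Ø).
It functions as the direct object of "built", so the gap sits immediately after word 9 ("built").
Base order: This pilot claimed Ken had built the painting earlier last month.

9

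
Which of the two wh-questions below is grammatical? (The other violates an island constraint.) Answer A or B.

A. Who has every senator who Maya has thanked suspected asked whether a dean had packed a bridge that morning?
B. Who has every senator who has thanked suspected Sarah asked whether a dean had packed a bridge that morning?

A

In B, the wh-phrase is extracted from inside a complex-NP island (relative clause) (introduced by "who"), which blocks movement.
In A, the extraction path crosses only that-complement boundaries, which are transparent.
So A is grammatical.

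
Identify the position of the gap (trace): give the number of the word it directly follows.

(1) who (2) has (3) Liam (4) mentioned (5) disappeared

The displaced element is "who" (word 1).
It is linked across 1 clause boundary (Ø).
It functions as the subject of "disappeared", so the gap sits immediately after word 4 ("mentioned").
Base order: Liam has mentioned who disappeared.

4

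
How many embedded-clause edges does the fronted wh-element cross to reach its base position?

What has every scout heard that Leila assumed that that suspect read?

2

"what" is extracted from the object of "read".
Boundaries crossed, outermost first: [that], [that] — 2 in total.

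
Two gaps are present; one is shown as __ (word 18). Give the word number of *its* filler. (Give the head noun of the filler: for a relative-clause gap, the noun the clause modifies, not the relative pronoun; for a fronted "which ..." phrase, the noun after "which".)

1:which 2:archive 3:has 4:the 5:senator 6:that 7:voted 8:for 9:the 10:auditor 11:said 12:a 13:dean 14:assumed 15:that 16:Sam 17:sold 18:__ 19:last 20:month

2

The marked gap is the direct object of "sold".
Its filler is the fronted wh-phrase "which archive", at word 2.
(The other dependency links word 5 to a gap after word 6.)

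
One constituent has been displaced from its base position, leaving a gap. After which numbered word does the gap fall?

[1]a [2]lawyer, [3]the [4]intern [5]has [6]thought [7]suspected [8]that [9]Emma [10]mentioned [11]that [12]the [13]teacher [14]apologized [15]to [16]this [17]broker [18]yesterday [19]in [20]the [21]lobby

The displaced element is "a lawyer" (word 2).
It is linked across 1 clause boundary (Ø).
It functions as the subject of "suspected", so the gap sits immediately after word 6 ("thought").
Base order: The intern has thought that a lawyer suspected that Emma mentioned that the teacher apologized to this broker yesterday in the lobby.

6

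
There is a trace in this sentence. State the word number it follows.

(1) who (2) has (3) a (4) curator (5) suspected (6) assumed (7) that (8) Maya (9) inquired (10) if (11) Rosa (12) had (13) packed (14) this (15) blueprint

5

The displaced element is "who" (word 1).
It is linked across 1 clause boundary (Ø).
It functions as the subject of "assumed", so the gap sits immediately after word 5 ("suspected").
Base order: A curator has suspected that who assumed that Maya inquired if Rosa had packed this blueprint.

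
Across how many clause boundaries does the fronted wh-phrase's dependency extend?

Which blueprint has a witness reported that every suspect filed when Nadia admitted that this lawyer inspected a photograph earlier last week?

"which blueprint" is extracted from the object of "filed".
Boundaries crossed, outermost first: [that] — 1 in total.

1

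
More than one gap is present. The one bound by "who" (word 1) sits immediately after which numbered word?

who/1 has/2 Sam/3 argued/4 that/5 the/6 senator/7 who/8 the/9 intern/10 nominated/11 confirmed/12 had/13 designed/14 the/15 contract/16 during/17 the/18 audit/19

The displaced element is "who" (word 1).
It is linked across 2 clause boundaries (that → Ø).
It functions as the subject of "designed", so the gap sits immediately after word 12 ("confirmed").
Base order: Sam has argued that the senator who the intern nominated confirmed that who had designed the contract during the audit.

12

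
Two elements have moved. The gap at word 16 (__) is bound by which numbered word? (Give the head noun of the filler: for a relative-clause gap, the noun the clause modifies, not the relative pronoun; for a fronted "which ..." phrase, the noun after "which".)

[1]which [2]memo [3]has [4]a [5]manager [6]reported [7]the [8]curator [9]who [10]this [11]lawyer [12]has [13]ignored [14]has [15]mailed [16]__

The marked gap is the direct object of "mailed".
Its filler is the fronted wh-phrase "which memo", at word 2.
(The other dependency links word 8 to a gap after word 13.)

2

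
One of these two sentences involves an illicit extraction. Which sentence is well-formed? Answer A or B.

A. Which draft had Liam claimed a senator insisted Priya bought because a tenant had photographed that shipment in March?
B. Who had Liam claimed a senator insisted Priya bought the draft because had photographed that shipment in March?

In B, the wh-phrase is extracted from inside an adjunct island (introduced by "because"), which blocks movement.
In A, the extraction path crosses only that-complement boundaries, which are transparent.
So A is grammatical.

A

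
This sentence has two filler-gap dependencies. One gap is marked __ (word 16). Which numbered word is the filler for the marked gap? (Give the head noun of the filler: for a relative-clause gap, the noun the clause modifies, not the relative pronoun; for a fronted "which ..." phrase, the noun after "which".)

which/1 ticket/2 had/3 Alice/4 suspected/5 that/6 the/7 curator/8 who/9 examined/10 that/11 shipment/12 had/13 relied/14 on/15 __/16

2

The marked gap is the object of the preposition "on" of "relied".
Its filler is the fronted wh-phrase "which ticket", at word 2.
(The other dependency links word 8 to a gap after word 9.)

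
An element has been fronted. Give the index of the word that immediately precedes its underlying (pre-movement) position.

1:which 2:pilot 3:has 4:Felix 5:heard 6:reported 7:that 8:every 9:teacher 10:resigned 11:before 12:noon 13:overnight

5

The displaced element is "which pilot" (word 2).
It is linked across 1 clause boundary (Ø).
It functions as the subject of "reported", so the gap sits immediately after word 5 ("heard").
Base order: Felix has heard that which pilot reported that every teacher resigned before noon overnight.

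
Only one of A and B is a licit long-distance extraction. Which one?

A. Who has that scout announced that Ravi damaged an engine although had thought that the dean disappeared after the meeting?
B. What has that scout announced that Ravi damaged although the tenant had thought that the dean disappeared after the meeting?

In A, the wh-phrase is extracted from inside an adjunct island (introduced by "although"), which blocks movement.
In B, the extraction path crosses only that-complement boundaries, which are transparent.
So B is grammatical.

B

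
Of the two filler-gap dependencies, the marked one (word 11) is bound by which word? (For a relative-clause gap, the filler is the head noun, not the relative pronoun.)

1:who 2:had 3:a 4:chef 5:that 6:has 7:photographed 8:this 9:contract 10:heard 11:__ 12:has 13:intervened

1

The marked gap is the subject of "intervened".
Its filler is the fronted wh-phrase "who", at word 1.
(The other dependency links word 4 to a gap after word 5.)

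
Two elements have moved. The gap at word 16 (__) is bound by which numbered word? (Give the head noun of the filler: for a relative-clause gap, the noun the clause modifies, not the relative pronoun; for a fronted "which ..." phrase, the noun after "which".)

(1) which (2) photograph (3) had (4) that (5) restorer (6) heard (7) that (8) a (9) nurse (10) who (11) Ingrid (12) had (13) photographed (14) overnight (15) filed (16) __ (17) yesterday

The marked gap is the direct object of "filed".
Its filler is the fronted wh-phrase "which photograph", at word 2.
(The other dependency links word 9 to a gap after word 13.)

2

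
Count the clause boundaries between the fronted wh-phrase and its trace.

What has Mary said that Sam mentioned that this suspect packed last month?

"what" is extracted from the object of "packed".
Boundaries crossed, outermost first: [that], [that] — 2 in total.

2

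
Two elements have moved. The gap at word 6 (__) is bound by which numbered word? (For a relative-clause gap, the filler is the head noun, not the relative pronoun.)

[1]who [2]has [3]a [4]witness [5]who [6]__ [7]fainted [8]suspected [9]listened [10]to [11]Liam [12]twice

4

The marked gap is inside the relative clause, the subject of "fainted".
Its filler is the head noun "witness" (via "who"), at word 4.
(The other dependency links word 1 to a gap after word 8.)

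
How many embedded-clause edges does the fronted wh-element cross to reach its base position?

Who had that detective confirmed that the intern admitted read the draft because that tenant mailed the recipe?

2

"who" is extracted from the subject of "read".
Boundaries crossed, outermost first: [that], [Ø] — 2 in total.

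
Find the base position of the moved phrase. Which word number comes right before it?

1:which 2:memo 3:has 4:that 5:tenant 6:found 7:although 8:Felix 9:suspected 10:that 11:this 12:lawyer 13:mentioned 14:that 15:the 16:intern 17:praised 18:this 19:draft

The displaced element is "which memo" (word 2).
It functions as the direct object of "found", so the gap sits immediately after word 6 ("found").
Base order: That tenant has found which memo although Felix suspected that this lawyer mentioned that the intern praised this draft.

6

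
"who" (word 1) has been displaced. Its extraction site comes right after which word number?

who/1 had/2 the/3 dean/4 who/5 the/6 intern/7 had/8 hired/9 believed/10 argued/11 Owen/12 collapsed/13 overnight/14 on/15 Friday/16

The displaced element is "who" (word 1).
It is linked across 1 clause boundary (Ø).
It functions as the subject of "argued", so the gap sits immediately after word 10 ("believed").
Base order: The dean who the intern had hired had believed who argued Owen collapsed overnight on Friday.

10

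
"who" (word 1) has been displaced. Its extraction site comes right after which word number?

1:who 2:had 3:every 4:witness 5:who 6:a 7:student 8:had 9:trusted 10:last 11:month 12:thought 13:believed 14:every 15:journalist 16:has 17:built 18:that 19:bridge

The displaced element is "who" (word 1).
It is linked across 1 clause boundary (Ø).
It functions as the subject of "believed", so the gap sits immediately after word 12 ("thought").
Base order: Every witness who a student had trusted last month had thought that who believed every journalist has built that bridge.

12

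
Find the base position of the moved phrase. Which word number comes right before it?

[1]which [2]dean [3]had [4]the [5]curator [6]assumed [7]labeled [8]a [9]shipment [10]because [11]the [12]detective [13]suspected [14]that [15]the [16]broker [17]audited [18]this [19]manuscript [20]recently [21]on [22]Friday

The displaced element is "which dean" (word 2).
It is linked across 1 clause boundary (Ø).
It functions as the subject of "labeled", so the gap sits immediately after word 6 ("assumed").
Base order: The curator had assumed which dean labeled a shipment because the detective suspected that the broker audited this manuscript recently on Friday.

6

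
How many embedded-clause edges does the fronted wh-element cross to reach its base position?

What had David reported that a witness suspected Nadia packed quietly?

2

"what" is extracted from the object of "packed".
Boundaries crossed, outermost first: [that], [Ø] — 2 in total.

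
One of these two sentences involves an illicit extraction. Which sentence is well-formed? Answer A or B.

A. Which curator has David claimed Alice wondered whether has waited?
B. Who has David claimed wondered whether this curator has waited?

In A, the wh-phrase is extracted from inside a wh-island (introduced by "whether"), which blocks movement.
In B, the extraction path crosses only that-complement boundaries, which are transparent.
So B is grammatical.

B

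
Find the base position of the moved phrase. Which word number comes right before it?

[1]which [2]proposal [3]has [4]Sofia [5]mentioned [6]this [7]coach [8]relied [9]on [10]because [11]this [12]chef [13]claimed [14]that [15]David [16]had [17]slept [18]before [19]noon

9

The displaced element is "which proposal" (word 2).
It is linked across 1 clause boundary (Ø).
It functions as the object of the preposition "on" of "relied", so the gap sits immediately after word 9 ("on").
Base order: Sofia has mentioned this coach relied on which proposal because this chef claimed that David had slept before noon.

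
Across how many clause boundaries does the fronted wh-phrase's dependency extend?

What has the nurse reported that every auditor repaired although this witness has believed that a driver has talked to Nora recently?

"what" is extracted from the object of "repaired".
Boundaries crossed, outermost first: [that] — 1 in total.

1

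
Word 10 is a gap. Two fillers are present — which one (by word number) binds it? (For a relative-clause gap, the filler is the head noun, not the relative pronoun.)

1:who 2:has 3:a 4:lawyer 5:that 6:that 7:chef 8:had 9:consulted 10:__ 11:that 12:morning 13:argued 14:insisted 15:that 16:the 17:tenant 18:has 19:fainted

4

The marked gap is inside the relative clause, the direct object of "consulted".
Its filler is the head noun "lawyer" (via "that"), at word 4.
(The other dependency links word 1 to a gap after word 13.)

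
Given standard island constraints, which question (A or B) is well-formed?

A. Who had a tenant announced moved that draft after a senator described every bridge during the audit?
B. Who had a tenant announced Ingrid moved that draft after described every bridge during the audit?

In B, the wh-phrase is extracted from inside an adjunct island (introduced by "after"), which blocks movement.
In A, the extraction path crosses only that-complement boundaries, which are transparent.
So A is grammatical.

A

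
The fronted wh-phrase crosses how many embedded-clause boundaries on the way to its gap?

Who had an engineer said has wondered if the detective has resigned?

1

"who" is extracted from the subject of "wondered".
Boundaries crossed, outermost first: [Ø] — 1 in total.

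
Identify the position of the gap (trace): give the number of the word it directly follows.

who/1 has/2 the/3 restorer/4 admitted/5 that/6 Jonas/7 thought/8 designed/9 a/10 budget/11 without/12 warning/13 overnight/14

8

The displaced element is "who" (word 1).
It is linked across 2 clause boundaries (that → Ø).
It functions as the subject of "designed", so the gap sits immediately after word 8 ("thought").
Base order: The restorer has admitted that Jonas thought who designed a budget without warning overnight.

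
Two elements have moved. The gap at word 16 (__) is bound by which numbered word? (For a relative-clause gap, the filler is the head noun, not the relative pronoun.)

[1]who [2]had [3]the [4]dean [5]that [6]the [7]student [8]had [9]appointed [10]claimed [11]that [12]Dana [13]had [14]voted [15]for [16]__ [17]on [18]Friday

The marked gap is the object of the preposition "for" of "voted".
Its filler is the fronted wh-phrase "who", at word 1.
(The other dependency links word 4 to a gap after word 9.)

1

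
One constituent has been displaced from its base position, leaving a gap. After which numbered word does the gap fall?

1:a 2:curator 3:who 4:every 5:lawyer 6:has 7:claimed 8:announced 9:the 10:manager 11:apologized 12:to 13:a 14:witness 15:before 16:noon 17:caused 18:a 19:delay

7

The displaced element is "a curator" (word 2).
It is linked across 1 clause boundary (Ø).
It functions as the subject of "announced", so the gap sits immediately after word 7 ("claimed").
Base order: Every lawyer has claimed that a curator announced the manager apologized to a witness before noon.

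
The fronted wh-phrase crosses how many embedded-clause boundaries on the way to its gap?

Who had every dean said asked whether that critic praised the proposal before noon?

"who" is extracted from the subject of "asked".
Boundaries crossed, outermost first: [Ø] — 1 in total.

1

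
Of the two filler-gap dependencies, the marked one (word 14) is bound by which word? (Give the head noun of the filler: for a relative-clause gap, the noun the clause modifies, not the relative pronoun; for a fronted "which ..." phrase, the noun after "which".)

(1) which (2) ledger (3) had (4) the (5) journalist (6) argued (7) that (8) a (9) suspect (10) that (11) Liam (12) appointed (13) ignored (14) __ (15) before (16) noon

2

The marked gap is the direct object of "ignored".
Its filler is the fronted wh-phrase "which ledger", at word 2.
(The other dependency links word 9 to a gap after word 12.)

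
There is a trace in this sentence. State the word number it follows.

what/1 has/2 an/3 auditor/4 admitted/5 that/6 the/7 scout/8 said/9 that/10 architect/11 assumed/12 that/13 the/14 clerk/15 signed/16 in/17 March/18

16

The displaced element is "what" (word 1).
It is linked across 3 clause boundaries (that → Ø → that).
It functions as the direct object of "signed", so the gap sits immediately after word 16 ("signed").
Base order: An auditor has admitted that the scout said that architect assumed that the clerk signed what in March.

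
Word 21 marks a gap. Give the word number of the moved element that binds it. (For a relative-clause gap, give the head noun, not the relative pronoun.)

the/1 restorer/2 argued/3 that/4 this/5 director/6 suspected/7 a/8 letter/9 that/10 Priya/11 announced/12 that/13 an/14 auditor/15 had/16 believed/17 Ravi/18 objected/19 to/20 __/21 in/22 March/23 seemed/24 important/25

The gap at 21 is the prepositional object of "objected", inside a relative clause.
The relative pronoun is "that" (word 10); it is bound by the head noun immediately before it.
Its filler is the head noun "letter", at word 9.

9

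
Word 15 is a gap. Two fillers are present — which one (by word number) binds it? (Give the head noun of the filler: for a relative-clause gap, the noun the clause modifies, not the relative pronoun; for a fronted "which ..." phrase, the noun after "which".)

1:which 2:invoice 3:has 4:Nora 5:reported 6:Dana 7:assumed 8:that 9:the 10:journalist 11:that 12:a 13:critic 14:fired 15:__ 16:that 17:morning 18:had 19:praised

10

The marked gap is inside the relative clause, the direct object of "fired".
Its filler is the head noun "journalist" (via "that"), at word 10.
(The other dependency links word 2 to a gap after word 19.)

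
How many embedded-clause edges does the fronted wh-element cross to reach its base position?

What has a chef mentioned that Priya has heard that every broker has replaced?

"what" is extracted from the object of "replaced".
Boundaries crossed, outermost first: [that], [that] — 2 in total.

2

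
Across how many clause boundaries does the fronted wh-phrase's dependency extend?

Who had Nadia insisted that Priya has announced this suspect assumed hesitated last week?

3

"who" is extracted from the subject of "hesitated".
Boundaries crossed, outermost first: [that], [Ø], [Ø] — 3 in total.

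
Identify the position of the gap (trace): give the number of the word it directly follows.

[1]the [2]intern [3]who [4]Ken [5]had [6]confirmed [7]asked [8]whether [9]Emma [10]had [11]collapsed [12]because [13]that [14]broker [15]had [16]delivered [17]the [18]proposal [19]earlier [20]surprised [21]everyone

6

The displaced element is "the intern" (word 2).
It is linked across 1 clause boundary (Ø).
It functions as the subject of "asked", so the gap sits immediately after word 6 ("confirmed").
Base order: Ken had confirmed that the intern asked whether Emma had collapsed because that broker had delivered the proposal earlier.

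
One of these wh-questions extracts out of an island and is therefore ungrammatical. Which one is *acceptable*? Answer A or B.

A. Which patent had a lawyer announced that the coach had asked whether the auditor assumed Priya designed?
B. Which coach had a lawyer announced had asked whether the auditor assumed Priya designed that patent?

B

In A, the wh-phrase is extracted from inside a wh-island (introduced by "whether"), which blocks movement.
In B, the extraction path crosses only that-complement boundaries, which are transparent.
So B is grammatical.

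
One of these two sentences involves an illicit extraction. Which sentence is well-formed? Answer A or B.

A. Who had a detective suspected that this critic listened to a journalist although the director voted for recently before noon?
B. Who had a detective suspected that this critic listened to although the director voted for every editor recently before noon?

B

In A, the wh-phrase is extracted from inside an adjunct island (introduced by "although"), which blocks movement.
In B, the extraction path crosses only that-complement boundaries, which are transparent.
So B is grammatical.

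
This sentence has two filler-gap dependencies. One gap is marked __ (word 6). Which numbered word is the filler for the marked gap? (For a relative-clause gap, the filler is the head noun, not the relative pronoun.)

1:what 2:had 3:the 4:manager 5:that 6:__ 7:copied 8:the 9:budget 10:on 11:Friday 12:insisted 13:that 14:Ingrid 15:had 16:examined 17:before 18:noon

The marked gap is inside the relative clause, the subject of "copied".
Its filler is the head noun "manager" (via "that"), at word 4.
(The other dependency links word 1 to a gap after word 16.)

4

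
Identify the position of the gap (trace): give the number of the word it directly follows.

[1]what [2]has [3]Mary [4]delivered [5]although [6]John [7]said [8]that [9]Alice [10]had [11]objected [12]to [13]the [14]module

4

The displaced element is "what" (word 1).
It functions as the direct object of "delivered", so the gap sits immediately after word 4 ("delivered").
Base order: Mary has delivered what although John said that Alice had objected to the module.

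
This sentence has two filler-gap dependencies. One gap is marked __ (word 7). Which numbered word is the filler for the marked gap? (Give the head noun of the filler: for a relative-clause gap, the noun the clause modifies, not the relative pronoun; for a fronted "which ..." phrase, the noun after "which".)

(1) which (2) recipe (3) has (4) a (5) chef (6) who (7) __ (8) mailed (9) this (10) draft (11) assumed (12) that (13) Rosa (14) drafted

5

The marked gap is inside the relative clause, the subject of "mailed".
Its filler is the head noun "chef" (via "who"), at word 5.
(The other dependency links word 2 to a gap after word 14.)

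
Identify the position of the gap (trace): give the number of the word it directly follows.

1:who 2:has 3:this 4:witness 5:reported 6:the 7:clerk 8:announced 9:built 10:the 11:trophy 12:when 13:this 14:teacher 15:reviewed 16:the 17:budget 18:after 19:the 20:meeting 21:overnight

8

The displaced element is "who" (word 1).
It is linked across 2 clause boundaries (Ø → Ø).
It functions as the subject of "built", so the gap sits immediately after word 8 ("announced").
Base order: This witness has reported the clerk announced that who built the trophy when this teacher reviewed the budget after the meeting overnight.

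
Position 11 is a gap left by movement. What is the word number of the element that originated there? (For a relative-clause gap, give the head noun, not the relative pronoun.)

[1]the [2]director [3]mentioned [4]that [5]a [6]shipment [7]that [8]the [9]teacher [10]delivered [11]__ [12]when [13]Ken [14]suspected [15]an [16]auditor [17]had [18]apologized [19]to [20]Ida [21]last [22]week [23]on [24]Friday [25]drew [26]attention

6

The gap at 11 is the object of "delivered", inside a relative clause.
The relative pronoun is "that" (word 7); it is bound by the head noun immediately before it.
Its filler is the head noun "shipment", at word 6.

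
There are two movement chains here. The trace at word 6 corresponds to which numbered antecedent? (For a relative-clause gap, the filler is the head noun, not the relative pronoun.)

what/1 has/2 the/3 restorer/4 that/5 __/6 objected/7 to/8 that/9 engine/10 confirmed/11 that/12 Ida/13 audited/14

The marked gap is inside the relative clause, the subject of "objected".
Its filler is the head noun "restorer" (via "that"), at word 4.
(The other dependency links word 1 to a gap after word 14.)

4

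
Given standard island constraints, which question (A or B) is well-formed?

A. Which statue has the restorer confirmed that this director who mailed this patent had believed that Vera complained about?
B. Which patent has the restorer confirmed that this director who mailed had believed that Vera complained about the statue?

A

In B, the wh-phrase is extracted from inside a complex-NP island (relative clause) (introduced by "who"), which blocks movement.
In A, the extraction path crosses only that-complement boundaries, which are transparent.
So A is grammatical.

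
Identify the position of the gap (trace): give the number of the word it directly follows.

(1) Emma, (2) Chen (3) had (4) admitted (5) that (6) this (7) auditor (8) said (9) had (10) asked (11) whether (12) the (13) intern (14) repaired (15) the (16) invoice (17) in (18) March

The displaced element is "Emma" (word 1).
It is linked across 2 clause boundaries (that → Ø).
It functions as the subject of "asked", so the gap sits immediately after word 8 ("said").
Base order: Chen had admitted that this auditor said that Emma had asked whether the intern repaired the invoice in March.

8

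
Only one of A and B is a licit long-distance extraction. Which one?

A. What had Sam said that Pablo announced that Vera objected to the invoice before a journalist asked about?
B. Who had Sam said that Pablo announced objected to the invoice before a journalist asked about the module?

In A, the wh-phrase is extracted from inside an adjunct island (introduced by "before"), which blocks movement.
In B, the extraction path crosses only that-complement boundaries, which are transparent.
So B is grammatical.

B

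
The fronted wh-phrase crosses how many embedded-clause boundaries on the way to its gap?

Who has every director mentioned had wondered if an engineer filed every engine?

1

"who" is extracted from the subject of "wondered".
Boundaries crossed, outermost first: [Ø] — 1 in total.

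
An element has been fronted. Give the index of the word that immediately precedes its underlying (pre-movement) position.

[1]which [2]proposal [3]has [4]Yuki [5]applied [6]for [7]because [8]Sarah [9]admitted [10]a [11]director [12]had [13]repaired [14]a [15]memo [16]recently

6

The displaced element is "which proposal" (word 2).
It functions as the object of the preposition "for" of "applied", so the gap sits immediately after word 6 ("for").
Base order: Yuki has applied for which proposal because Sarah admitted a director had repaired a memo recently.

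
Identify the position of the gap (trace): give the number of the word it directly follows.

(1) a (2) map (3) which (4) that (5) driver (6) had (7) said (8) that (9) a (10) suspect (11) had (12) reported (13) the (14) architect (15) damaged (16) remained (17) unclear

The displaced element is "a map" (word 2).
It is linked across 2 clause boundaries (that → Ø).
It functions as the direct object of "damaged", so the gap sits immediately after word 15 ("damaged").
Base order: That driver had said that a suspect had reported the architect damaged a map.

15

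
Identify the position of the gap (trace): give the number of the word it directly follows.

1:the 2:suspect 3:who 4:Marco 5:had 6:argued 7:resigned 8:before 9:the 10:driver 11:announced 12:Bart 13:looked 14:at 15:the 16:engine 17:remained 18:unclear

The displaced element is "the suspect" (word 2).
It is linked across 1 clause boundary (Ø).
It functions as the subject of "resigned", so the gap sits immediately after word 6 ("argued").
Base order: Marco had argued the suspect resigned before the driver announced Bart looked at the engine.

6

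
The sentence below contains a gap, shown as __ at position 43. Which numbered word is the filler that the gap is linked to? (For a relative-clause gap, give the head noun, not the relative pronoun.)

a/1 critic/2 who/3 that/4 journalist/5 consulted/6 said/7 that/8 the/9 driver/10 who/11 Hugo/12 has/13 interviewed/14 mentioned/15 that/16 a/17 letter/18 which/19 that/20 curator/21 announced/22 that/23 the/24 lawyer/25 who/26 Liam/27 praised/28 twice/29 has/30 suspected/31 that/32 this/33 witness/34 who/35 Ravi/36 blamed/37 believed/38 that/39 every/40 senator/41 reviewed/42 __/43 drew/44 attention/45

18

The gap at 43 is the object of "reviewed", inside a relative clause.
The relative pronoun is "which" (word 19); it is bound by the head noun immediately before it.
Its filler is the head noun "letter", at word 18.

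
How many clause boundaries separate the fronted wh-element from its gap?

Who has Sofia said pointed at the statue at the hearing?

1

"who" is extracted from the subject of "pointed".
Boundaries crossed, outermost first: [Ø] — 1 in total.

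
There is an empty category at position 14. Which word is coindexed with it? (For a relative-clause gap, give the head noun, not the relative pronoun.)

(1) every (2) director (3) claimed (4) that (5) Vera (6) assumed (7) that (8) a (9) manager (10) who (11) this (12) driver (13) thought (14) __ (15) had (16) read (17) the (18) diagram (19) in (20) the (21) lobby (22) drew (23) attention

The gap at 14 is the subject of "read", inside a relative clause.
The relative pronoun is "who" (word 10); it is bound by the head noun immediately before it.
Its filler is the head noun "manager", at word 9.

9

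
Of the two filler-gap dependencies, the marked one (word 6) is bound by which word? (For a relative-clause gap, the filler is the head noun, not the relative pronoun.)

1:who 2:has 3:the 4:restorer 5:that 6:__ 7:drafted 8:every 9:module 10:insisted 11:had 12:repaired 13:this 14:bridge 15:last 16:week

4

The marked gap is inside the relative clause, the subject of "drafted".
Its filler is the head noun "restorer" (via "that"), at word 4.
(The other dependency links word 1 to a gap after word 10.)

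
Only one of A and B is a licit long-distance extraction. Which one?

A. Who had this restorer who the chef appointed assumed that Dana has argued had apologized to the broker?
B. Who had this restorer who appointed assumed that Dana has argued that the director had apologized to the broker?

A

In B, the wh-phrase is extracted from inside a complex-NP island (relative clause) (introduced by "who"), which blocks movement.
In A, the extraction path crosses only that-complement boundaries, which are transparent.
So A is grammatical.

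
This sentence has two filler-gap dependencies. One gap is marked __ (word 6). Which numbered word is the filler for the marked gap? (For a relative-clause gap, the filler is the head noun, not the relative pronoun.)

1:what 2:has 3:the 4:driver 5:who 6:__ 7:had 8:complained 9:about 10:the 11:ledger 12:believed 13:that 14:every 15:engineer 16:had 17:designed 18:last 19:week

The marked gap is inside the relative clause, the subject of "complained".
Its filler is the head noun "driver" (via "who"), at word 4.
(The other dependency links word 1 to a gap after word 17.)

4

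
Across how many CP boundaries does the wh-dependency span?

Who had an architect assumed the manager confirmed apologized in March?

2

"who" is extracted from the subject of "apologized".
Boundaries crossed, outermost first: [Ø], [Ø] — 2 in total.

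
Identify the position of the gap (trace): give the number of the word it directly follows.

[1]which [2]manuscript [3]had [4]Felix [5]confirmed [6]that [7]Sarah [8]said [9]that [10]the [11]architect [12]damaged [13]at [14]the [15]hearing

12

The displaced element is "which manuscript" (word 2).
It is linked across 2 clause boundaries (that → that).
It functions as the direct object of "damaged", so the gap sits immediately after word 12 ("damaged").
Base order: Felix had confirmed that Sarah said that the architect damaged which manuscript at the hearing.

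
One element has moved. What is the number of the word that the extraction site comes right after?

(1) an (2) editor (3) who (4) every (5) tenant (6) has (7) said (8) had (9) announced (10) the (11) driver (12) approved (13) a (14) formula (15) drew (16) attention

7

The displaced element is "an editor" (word 2).
It is linked across 1 clause boundary (Ø).
It functions as the subject of "announced", so the gap sits immediately after word 7 ("said").
Base order: Every tenant has said that an editor had announced the driver approved a formula.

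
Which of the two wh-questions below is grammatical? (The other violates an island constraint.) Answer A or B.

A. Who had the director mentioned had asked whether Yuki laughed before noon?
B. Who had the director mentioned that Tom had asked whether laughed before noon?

A

In B, the wh-phrase is extracted from inside a wh-island (introduced by "whether"), which blocks movement.
In A, the extraction path crosses only that-complement boundaries, which are transparent.
So A is grammatical.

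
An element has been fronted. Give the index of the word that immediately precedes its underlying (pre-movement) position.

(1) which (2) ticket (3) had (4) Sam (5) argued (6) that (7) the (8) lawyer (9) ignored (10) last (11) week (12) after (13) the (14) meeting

9

The displaced element is "which ticket" (word 2).
It is linked across 1 clause boundary (that).
It functions as the direct object of "ignored", so the gap sits immediately after word 9 ("ignored").
Base order: Sam had argued that the lawyer ignored which ticket last week after the meeting.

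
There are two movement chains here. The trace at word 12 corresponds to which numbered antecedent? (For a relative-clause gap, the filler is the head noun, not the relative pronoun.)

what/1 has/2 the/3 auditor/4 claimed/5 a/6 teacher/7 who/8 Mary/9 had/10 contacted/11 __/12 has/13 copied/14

The marked gap is inside the relative clause, the direct object of "contacted".
Its filler is the head noun "teacher" (via "who"), at word 7.
(The other dependency links word 1 to a gap after word 14.)

7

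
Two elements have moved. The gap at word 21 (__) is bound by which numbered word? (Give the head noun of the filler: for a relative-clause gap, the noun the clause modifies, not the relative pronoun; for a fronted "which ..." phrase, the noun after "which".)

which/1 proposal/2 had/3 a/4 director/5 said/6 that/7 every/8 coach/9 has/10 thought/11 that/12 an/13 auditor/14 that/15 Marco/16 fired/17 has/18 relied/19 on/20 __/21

The marked gap is the object of the preposition "on" of "relied".
Its filler is the fronted wh-phrase "which proposal", at word 2.
(The other dependency links word 14 to a gap after word 17.)

2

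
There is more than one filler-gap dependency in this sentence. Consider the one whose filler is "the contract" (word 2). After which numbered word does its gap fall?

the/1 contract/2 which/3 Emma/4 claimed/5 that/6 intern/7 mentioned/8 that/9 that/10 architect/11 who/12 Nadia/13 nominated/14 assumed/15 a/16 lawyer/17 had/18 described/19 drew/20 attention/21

The displaced element is "the contract" (word 2).
It is linked across 3 clause boundaries (Ø → that → Ø).
It functions as the direct object of "described", so the gap sits immediately after word 19 ("described").
Base order: Emma claimed that intern mentioned that that architect who Nadia nominated assumed a lawyer had described the contract.

19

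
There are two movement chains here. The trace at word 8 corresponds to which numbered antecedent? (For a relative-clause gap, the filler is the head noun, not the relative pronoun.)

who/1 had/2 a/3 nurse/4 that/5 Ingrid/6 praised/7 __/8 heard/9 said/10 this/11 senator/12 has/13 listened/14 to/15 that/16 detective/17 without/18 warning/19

The marked gap is inside the relative clause, the direct object of "praised".
Its filler is the head noun "nurse" (via "that"), at word 4.
(The other dependency links word 1 to a gap after word 9.)

4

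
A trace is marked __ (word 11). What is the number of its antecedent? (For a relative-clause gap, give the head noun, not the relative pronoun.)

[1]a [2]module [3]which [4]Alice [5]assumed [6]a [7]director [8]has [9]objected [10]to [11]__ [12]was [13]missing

The gap at 11 is the prepositional object of "objected", inside a relative clause.
The relative pronoun is "which" (word 3); it is bound by the head noun immediately before it.
Its filler is the head noun "module", at word 2.

2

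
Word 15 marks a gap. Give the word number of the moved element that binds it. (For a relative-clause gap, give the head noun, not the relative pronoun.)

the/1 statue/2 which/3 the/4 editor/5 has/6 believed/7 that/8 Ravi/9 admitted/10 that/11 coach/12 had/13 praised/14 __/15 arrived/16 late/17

2

The gap at 15 is the object of "praised", inside a relative clause.
The relative pronoun is "which" (word 3); it is bound by the head noun immediately before it.
Its filler is the head noun "statue", at word 2.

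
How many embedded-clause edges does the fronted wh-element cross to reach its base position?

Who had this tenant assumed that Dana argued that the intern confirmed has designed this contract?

"who" is extracted from the subject of "designed".
Boundaries crossed, outermost first: [that], [that], [Ø] — 3 in total.

3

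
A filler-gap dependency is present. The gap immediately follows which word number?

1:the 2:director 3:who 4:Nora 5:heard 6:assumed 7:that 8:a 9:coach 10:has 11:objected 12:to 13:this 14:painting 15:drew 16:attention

5

The displaced element is "the director" (word 2).
It is linked across 1 clause boundary (Ø).
It functions as the subject of "assumed", so the gap sits immediately after word 5 ("heard").
Base order: Nora heard that the director assumed that a coach has objected to this painting.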